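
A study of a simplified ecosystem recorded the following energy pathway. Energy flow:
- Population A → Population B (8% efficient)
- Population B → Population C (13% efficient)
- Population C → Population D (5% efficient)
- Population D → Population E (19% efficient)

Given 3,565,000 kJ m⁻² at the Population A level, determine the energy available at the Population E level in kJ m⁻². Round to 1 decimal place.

Population B: 3565000 × 0.08 = 285200 kJ m⁻²
Population C: 285200 × 0.13 = 37076 kJ m⁻²
Population D: 37076 × 0.05 = 1853.8 kJ m⁻²
Population E: 1853.8 × 0.19 = 352.222 kJ m⁻²

352.2 kJ m⁻²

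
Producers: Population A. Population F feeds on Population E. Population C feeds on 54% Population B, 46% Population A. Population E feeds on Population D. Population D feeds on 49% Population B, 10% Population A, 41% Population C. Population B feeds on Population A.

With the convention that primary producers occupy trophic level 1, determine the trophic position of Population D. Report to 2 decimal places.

Population B: 1 + 1 = 2
Population C: 1 + (0.54×2 + 0.46×1) = 2.54
Population D: 1 + (0.49×2 + 0.1×1 + 0.41×2.54) = 3.1214
Population E: 1 + 3.1214 = 4.1214
Population F: 1 + 4.1214 = 5.1214

3.12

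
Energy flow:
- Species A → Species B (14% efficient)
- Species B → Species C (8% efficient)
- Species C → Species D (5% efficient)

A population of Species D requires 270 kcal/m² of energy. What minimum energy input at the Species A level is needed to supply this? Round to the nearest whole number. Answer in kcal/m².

482143 kcal/m²

Cumulative transfer efficiency: 0.14 × 0.08 × 0.05 = 0.00056
Species A energy = 270 / 0.00056 = 482143 kcal/m²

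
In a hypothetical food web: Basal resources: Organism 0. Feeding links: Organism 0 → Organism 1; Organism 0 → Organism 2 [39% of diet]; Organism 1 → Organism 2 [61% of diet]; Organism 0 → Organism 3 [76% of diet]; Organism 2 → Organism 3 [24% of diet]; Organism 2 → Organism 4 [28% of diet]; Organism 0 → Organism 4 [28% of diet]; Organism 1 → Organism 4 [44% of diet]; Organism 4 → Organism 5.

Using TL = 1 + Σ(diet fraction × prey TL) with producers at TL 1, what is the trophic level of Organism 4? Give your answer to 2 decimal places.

Organism 1: 1 + 1 = 2
Organism 2: 1 + (0.39×1 + 0.61×2) = 2.61
Organism 3: 1 + (0.76×1 + 0.24×2.61) = 2.3864
Organism 4: 1 + (0.28×2.61 + 0.28×1 + 0.44×2) = 2.8908
Organism 5: 1 + 2.8908 = 3.8908

2.89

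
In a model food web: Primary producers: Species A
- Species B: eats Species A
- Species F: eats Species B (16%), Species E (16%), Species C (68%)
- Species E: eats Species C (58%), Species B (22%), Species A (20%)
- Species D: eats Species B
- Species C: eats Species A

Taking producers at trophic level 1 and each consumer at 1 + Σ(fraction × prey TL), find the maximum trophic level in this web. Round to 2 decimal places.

3.13

Species B: 1 + 1 = 2
Species C: 1 + 1 = 2
Species D: 1 + 2 = 3
Species E: 1 + (0.58×2 + 0.22×2 + 0.2×1) = 2.8
Species F: 1 + (0.16×2 + 0.16×2.8 + 0.68×2) = 3.128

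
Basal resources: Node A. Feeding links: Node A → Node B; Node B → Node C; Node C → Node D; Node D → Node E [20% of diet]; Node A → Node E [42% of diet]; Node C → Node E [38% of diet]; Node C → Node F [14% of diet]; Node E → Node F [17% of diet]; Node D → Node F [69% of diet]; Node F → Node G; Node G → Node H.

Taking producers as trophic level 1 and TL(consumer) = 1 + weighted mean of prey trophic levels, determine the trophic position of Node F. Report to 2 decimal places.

4.75

Node B: 1 + 1 = 2
Node C: 1 + 2 = 3
Node D: 1 + 3 = 4
Node E: 1 + (0.2×4 + 0.42×1 + 0.38×3) = 3.36
Node F: 1 + (0.14×3 + 0.17×3.36 + 0.69×4) = 4.7512
Node G: 1 + 4.7512 = 5.7512
Node H: 1 + 5.7512 = 6.7512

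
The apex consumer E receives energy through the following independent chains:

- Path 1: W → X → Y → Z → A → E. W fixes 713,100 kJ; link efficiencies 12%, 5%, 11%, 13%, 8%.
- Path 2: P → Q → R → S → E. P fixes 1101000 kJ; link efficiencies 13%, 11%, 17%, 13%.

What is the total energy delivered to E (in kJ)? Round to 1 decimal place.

Path 1: 713100 × 0.12 × 0.05 × 0.11 × 0.13 × 0.08 = 4.8947184 kJ
Path 2: 1101000 × 0.13 × 0.11 × 0.17 × 0.13 = 347.94903 kJ
Total at E: 4.8947184 + 347.94903 = 352.8437484 kJ

352.8 kJ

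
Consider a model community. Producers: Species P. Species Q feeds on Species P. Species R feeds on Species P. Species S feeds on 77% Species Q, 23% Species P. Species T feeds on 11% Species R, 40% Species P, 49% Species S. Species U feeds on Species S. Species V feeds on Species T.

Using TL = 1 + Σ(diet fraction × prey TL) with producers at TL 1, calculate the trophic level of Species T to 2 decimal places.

2.98

Species Q: 1 + 1 = 2
Species R: 1 + 1 = 2
Species S: 1 + (0.77×2 + 0.23×1) = 2.77
Species T: 1 + (0.11×2 + 0.4×1 + 0.49×2.77) = 2.9773
Species U: 1 + 2.77 = 3.77
Species V: 1 + 2.9773 = 3.9773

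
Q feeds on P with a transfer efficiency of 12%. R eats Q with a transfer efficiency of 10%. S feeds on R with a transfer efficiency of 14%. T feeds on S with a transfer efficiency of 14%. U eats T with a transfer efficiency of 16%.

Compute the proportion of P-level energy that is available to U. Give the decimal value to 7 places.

0.0000376

Product of link efficiencies: 0.12 × 0.1 × 0.14 × 0.14 × 0.16 = 0.000037632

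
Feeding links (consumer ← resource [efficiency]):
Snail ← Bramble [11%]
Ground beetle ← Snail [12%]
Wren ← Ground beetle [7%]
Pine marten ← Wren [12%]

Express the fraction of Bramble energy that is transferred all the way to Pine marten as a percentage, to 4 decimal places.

Product of link efficiencies: 0.11 × 0.12 × 0.07 × 0.12 = 0.00011088
As a percentage: 0.00011088 × 100 = 0.0111%

0.0111%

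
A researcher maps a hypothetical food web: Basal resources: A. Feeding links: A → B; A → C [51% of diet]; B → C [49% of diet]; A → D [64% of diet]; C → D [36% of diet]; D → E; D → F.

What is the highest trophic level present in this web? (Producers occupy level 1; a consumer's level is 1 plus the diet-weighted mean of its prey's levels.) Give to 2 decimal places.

B: 1 + 1 = 2
C: 1 + (0.51×1 + 0.49×2) = 2.49
D: 1 + (0.64×1 + 0.36×2.49) = 2.5364
E: 1 + 2.5364 = 3.5364
F: 1 + 2.5364 = 3.5364

3.54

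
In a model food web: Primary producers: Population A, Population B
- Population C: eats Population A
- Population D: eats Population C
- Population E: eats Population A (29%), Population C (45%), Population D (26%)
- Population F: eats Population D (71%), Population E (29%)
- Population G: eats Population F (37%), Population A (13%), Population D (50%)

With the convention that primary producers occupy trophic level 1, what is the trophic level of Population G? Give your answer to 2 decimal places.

Population C: 1 + 1 = 2
Population D: 1 + 2 = 3
Population E: 1 + (0.29×1 + 0.45×2 + 0.26×3) = 2.97
Population F: 1 + (0.71×3 + 0.29×2.97) = 3.9913
Population G: 1 + (0.37×3.9913 + 0.13×1 + 0.5×3) = 4.106781

4.11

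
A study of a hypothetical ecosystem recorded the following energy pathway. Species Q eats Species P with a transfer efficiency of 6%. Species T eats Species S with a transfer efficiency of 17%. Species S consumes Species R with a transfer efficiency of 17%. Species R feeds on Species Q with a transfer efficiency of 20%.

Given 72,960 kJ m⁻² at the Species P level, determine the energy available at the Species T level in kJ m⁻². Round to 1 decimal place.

25.3 kJ m⁻²

Species Q: 72960 × 0.06 = 4377.6 kJ m⁻²
Species R: 4377.6 × 0.2 = 875.52 kJ m⁻²
Species S: 875.52 × 0.17 = 148.8384 kJ m⁻²
Species T: 148.8384 × 0.17 = 25.302528 kJ m⁻²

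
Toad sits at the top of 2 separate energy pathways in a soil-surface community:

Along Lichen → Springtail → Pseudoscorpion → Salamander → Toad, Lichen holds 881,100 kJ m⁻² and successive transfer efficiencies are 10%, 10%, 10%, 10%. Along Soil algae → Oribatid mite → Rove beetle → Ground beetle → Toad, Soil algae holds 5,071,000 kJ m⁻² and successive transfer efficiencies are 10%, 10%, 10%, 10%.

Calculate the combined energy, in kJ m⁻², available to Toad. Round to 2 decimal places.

Via Lichen: 881100 × 0.1 × 0.1 × 0.1 × 0.1 = 88.11 kJ m⁻²
Via Soil algae: 5071000 × 0.1 × 0.1 × 0.1 × 0.1 = 507.1 kJ m⁻²
Total at Toad: 88.11 + 507.1 = 595.21 kJ m⁻²

595.21 kJ m⁻²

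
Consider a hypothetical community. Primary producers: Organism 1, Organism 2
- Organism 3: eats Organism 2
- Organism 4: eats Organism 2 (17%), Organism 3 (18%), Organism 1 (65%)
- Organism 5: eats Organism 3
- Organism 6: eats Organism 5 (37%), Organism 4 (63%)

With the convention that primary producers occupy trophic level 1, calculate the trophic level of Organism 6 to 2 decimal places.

3.48

Organism 3: 1 + 1 = 2
Organism 4: 1 + (0.17×1 + 0.18×2 + 0.65×1) = 2.18
Organism 5: 1 + 2 = 3
Organism 6: 1 + (0.37×3 + 0.63×2.18) = 3.4834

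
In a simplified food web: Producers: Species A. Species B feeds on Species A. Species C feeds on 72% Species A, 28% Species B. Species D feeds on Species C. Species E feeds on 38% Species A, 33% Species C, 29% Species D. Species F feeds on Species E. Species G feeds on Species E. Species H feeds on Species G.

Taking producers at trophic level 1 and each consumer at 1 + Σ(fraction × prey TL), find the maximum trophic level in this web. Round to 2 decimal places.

5.08

Species B: 1 + 1 = 2
Species C: 1 + (0.72×1 + 0.28×2) = 2.28
Species D: 1 + 2.28 = 3.28
Species E: 1 + (0.38×1 + 0.33×2.28 + 0.29×3.28) = 3.0836
Species F: 1 + 3.0836 = 4.0836
Species G: 1 + 3.0836 = 4.0836
Species H: 1 + 4.0836 = 5.0836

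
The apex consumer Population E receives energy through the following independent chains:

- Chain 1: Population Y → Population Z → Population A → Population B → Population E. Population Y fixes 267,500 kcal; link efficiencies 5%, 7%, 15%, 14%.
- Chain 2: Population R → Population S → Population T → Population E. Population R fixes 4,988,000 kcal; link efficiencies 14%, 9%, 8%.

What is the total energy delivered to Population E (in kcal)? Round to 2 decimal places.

Chain 1: 267500 × 0.05 × 0.07 × 0.15 × 0.14 = 19.66125 kcal
Chain 2: 4988000 × 0.14 × 0.09 × 0.08 = 5027.904 kcal
Total at Population E: 19.66125 + 5027.904 = 5047.56525 kcal

5047.57 kcal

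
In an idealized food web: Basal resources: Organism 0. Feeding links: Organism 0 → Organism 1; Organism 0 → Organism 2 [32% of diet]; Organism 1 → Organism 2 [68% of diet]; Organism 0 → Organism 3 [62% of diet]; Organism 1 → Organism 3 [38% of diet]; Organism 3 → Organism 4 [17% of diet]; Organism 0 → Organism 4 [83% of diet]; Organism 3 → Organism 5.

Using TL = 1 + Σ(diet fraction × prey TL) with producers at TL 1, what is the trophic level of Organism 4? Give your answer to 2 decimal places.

Organism 1: 1 + 1 = 2
Organism 2: 1 + (0.32×1 + 0.68×2) = 2.68
Organism 3: 1 + (0.62×1 + 0.38×2) = 2.38
Organism 4: 1 + (0.17×2.38 + 0.83×1) = 2.2346
Organism 5: 1 + 2.38 = 3.38

2.23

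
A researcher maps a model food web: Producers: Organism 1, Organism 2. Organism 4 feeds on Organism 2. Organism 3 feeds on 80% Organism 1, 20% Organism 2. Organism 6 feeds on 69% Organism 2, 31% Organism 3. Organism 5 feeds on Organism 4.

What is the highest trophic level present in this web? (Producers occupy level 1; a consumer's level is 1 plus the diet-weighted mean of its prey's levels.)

Organism 3: 1 + (0.8×1 + 0.2×1) = 2
Organism 4: 1 + 1 = 2
Organism 5: 1 + 2 = 3
Organism 6: 1 + (0.69×1 + 0.31×2) = 2.31

3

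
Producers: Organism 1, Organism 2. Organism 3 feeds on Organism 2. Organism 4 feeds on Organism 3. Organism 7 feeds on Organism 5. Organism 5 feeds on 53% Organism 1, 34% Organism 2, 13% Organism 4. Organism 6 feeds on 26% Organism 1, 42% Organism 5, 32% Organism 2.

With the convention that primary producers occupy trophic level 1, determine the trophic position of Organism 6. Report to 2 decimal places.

2.53

Organism 3: 1 + 1 = 2
Organism 4: 1 + 2 = 3
Organism 5: 1 + (0.53×1 + 0.34×1 + 0.13×3) = 2.26
Organism 6: 1 + (0.26×1 + 0.42×2.26 + 0.32×1) = 2.5292
Organism 7: 1 + 2.26 = 3.26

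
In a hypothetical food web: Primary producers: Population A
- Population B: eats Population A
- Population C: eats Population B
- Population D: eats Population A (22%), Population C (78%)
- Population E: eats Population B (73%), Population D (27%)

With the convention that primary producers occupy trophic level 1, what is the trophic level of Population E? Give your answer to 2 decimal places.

3.42

Population B: 1 + 1 = 2
Population C: 1 + 2 = 3
Population D: 1 + (0.22×1 + 0.78×3) = 3.56
Population E: 1 + (0.73×2 + 0.27×3.56) = 3.4212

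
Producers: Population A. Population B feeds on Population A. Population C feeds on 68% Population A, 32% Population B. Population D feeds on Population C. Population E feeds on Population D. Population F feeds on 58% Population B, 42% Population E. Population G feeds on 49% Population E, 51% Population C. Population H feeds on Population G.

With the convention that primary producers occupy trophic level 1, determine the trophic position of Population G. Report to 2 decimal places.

4.30

Population B: 1 + 1 = 2
Population C: 1 + (0.68×1 + 0.32×2) = 2.32
Population D: 1 + 2.32 = 3.32
Population E: 1 + 3.32 = 4.32
Population F: 1 + (0.58×2 + 0.42×4.32) = 3.9744
Population G: 1 + (0.49×4.32 + 0.51×2.32) = 4.3
Population H: 1 + 4.3 = 5.3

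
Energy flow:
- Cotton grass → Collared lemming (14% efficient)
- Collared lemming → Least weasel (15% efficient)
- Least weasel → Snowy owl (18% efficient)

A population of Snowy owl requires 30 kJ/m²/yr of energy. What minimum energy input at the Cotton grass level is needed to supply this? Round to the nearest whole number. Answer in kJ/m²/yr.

7937 kJ/m²/yr

Cumulative transfer efficiency: 0.14 × 0.15 × 0.18 = 0.00378
Cotton grass energy = 30 / 0.00378 = 7937 kJ/m²/yr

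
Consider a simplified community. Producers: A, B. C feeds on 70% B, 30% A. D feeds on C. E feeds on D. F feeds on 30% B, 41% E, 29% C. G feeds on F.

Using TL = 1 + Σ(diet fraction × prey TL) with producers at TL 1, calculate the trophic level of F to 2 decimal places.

C: 1 + (0.7×1 + 0.3×1) = 2
D: 1 + 2 = 3
E: 1 + 3 = 4
F: 1 + (0.3×1 + 0.41×4 + 0.29×2) = 3.52
G: 1 + 3.52 = 4.52

3.52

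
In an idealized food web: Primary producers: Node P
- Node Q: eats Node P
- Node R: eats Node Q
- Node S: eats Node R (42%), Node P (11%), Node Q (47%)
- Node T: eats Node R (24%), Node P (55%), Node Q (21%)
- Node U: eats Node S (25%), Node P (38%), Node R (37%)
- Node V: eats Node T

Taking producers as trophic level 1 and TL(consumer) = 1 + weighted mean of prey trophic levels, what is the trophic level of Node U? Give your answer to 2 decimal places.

3.32

Node Q: 1 + 1 = 2
Node R: 1 + 2 = 3
Node S: 1 + (0.42×3 + 0.11×1 + 0.47×2) = 3.31
Node T: 1 + (0.24×3 + 0.55×1 + 0.21×2) = 2.69
Node U: 1 + (0.25×3.31 + 0.38×1 + 0.37×3) = 3.3175
Node V: 1 + 2.69 = 3.69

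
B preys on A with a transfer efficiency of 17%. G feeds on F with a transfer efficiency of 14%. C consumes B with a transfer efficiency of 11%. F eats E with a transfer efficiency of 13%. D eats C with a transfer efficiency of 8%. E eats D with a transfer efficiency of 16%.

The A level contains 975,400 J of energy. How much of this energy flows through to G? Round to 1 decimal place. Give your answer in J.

B: 975400 × 0.17 = 165818 J
C: 165818 × 0.11 = 18239.98 J
D: 18239.98 × 0.08 = 1459.1984 J
E: 1459.1984 × 0.16 = 233.471744 J
F: 233.471744 × 0.13 = 30.35132672 J
G: 30.35132672 × 0.14 = 4.2491857408 J

4.2 J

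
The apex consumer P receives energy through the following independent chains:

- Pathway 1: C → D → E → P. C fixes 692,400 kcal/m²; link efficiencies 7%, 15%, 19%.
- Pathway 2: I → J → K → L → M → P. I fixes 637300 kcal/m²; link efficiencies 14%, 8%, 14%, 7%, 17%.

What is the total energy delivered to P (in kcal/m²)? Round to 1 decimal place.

Pathway 1: 692400 × 0.07 × 0.15 × 0.19 = 1381.338 kcal/m²
Pathway 2: 637300 × 0.14 × 0.08 × 0.14 × 0.07 × 0.17 = 11.89150816 kcal/m²
Total at P: 1381.338 + 11.89150816 = 1393.22950816 kcal/m²

1393.2 kcal/m²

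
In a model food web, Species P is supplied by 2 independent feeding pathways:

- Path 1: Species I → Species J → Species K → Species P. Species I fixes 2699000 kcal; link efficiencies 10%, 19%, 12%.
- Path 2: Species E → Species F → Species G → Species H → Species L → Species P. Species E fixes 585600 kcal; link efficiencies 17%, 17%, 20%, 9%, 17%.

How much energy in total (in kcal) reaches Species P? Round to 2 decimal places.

6205.51 kcal

Path 1: 2699000 × 0.1 × 0.19 × 0.12 = 6153.72 kcal
Path 2: 585600 × 0.17 × 0.17 × 0.2 × 0.09 × 0.17 = 51.7869504 kcal
Total at Species P: 6153.72 + 51.7869504 = 6205.5069504 kcal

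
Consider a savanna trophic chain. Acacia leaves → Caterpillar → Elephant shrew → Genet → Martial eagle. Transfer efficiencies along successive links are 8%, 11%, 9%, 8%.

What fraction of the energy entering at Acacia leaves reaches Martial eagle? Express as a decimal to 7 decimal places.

Product of link efficiencies: 0.08 × 0.11 × 0.09 × 0.08 = 0.00006336

0.0000634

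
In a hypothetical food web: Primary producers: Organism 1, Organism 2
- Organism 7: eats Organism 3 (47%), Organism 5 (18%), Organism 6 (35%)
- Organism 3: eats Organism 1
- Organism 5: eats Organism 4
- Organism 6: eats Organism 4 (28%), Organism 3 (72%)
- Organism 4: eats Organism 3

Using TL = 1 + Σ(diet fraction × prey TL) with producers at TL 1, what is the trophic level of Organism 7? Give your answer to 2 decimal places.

3.81

Organism 3: 1 + 1 = 2
Organism 4: 1 + 2 = 3
Organism 5: 1 + 3 = 4
Organism 6: 1 + (0.28×3 + 0.72×2) = 3.28
Organism 7: 1 + (0.47×2 + 0.18×4 + 0.35×3.28) = 3.808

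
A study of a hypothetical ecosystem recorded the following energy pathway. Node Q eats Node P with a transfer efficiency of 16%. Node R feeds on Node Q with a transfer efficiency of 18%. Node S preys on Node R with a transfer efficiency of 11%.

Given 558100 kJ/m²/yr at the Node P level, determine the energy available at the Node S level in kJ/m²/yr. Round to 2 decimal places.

1768.06 kJ/m²/yr

Node Q: 558100 × 0.16 = 89296 kJ/m²/yr
Node R: 89296 × 0.18 = 16073.28 kJ/m²/yr
Node S: 16073.28 × 0.11 = 1768.0608 kJ/m²/yr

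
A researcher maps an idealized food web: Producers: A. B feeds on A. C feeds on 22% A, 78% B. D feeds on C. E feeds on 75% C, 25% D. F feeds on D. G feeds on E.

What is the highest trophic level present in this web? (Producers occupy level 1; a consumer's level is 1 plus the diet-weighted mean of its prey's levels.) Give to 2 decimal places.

B: 1 + 1 = 2
C: 1 + (0.22×1 + 0.78×2) = 2.78
D: 1 + 2.78 = 3.78
E: 1 + (0.75×2.78 + 0.25×3.78) = 4.03
F: 1 + 3.78 = 4.78
G: 1 + 4.03 = 5.03

5.03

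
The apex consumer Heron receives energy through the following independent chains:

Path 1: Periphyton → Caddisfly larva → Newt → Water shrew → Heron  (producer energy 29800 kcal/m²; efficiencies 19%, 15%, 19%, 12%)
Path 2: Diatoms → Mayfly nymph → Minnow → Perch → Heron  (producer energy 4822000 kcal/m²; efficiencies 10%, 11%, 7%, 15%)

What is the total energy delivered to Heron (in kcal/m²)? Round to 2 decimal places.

Path 1: 29800 × 0.19 × 0.15 × 0.19 × 0.12 = 19.36404 kcal/m²
Path 2: 4822000 × 0.1 × 0.11 × 0.07 × 0.15 = 556.941 kcal/m²
Total at Heron: 19.36404 + 556.941 = 576.30504 kcal/m²

576.31 kcal/m²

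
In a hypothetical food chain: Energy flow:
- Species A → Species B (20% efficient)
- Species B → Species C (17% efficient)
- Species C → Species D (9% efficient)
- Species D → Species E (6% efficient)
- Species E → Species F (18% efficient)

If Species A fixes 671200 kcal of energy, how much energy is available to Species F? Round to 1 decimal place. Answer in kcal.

Species B: 671200 × 0.2 = 134240 kcal
Species C: 134240 × 0.17 = 22820.8 kcal
Species D: 22820.8 × 0.09 = 2053.872 kcal
Species E: 2053.872 × 0.06 = 123.23232 kcal
Species F: 123.23232 × 0.18 = 22.1818176 kcal

22.2 kcal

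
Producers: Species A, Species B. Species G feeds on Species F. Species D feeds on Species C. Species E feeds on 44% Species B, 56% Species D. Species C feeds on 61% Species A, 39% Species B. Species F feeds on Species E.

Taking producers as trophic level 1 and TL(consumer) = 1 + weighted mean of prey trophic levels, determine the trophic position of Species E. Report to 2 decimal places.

Species C: 1 + (0.61×1 + 0.39×1) = 2
Species D: 1 + 2 = 3
Species E: 1 + (0.44×1 + 0.56×3) = 3.12
Species F: 1 + 3.12 = 4.12
Species G: 1 + 4.12 = 5.12

3.12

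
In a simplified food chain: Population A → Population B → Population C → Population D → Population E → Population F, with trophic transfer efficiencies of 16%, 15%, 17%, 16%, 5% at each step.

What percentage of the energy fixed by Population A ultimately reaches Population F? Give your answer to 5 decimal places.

Product of link efficiencies: 0.16 × 0.15 × 0.17 × 0.16 × 0.05 = 0.00003264
As a percentage: 0.00003264 × 100 = 0.00326%

0.00326%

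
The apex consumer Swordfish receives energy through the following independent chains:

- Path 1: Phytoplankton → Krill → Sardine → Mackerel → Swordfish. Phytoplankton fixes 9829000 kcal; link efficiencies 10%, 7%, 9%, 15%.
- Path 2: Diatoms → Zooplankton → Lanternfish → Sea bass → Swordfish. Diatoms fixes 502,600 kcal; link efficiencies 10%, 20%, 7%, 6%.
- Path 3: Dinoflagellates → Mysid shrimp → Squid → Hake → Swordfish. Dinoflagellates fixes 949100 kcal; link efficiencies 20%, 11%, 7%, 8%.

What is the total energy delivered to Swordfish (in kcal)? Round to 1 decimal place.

Path 1: 9829000 × 0.1 × 0.07 × 0.09 × 0.15 = 928.8405 kcal
Path 2: 502600 × 0.1 × 0.2 × 0.07 × 0.06 = 42.2184 kcal
Path 3: 949100 × 0.2 × 0.11 × 0.07 × 0.08 = 116.92912 kcal
Total at Swordfish: 928.8405 + 42.2184 + 116.92912 = 1087.98802 kcal

1088.0 kcal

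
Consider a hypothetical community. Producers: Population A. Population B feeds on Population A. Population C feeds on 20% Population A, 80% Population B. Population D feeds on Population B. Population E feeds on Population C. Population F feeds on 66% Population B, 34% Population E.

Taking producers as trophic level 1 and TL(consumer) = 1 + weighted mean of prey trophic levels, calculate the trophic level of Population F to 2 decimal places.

3.61

Population B: 1 + 1 = 2
Population C: 1 + (0.2×1 + 0.8×2) = 2.8
Population D: 1 + 2 = 3
Population E: 1 + 2.8 = 3.8
Population F: 1 + (0.66×2 + 0.34×3.8) = 3.612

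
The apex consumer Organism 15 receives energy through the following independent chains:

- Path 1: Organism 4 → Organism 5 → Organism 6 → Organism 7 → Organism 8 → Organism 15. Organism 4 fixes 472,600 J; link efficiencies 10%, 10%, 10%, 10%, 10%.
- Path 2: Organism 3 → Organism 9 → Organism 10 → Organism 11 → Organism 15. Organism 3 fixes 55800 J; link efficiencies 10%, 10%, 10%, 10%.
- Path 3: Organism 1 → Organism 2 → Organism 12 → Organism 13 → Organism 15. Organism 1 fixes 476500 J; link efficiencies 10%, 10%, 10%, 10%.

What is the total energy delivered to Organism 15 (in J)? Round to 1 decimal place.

Path 1: 472600 × 0.1 × 0.1 × 0.1 × 0.1 × 0.1 = 4.726 J
Path 2: 55800 × 0.1 × 0.1 × 0.1 × 0.1 = 5.58 J
Path 3: 476500 × 0.1 × 0.1 × 0.1 × 0.1 = 47.65 J
Total at Organism 15: 4.726 + 5.58 + 47.65 = 57.956 J

58.0 J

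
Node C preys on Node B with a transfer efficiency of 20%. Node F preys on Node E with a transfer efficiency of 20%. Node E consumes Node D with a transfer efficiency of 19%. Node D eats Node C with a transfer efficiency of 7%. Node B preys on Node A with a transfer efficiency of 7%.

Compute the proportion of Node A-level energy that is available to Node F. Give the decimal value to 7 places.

0.0000372

Product of link efficiencies: 0.07 × 0.2 × 0.07 × 0.19 × 0.2 = 0.00003724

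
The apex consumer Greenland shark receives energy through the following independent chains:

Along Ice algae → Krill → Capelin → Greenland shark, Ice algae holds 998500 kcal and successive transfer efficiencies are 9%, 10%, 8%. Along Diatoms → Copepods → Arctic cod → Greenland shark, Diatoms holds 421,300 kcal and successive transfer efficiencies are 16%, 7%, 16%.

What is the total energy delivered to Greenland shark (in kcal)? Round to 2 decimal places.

Via Ice algae: 998500 × 0.09 × 0.1 × 0.08 = 718.92 kcal
Via Diatoms: 421300 × 0.16 × 0.07 × 0.16 = 754.9696 kcal
Total at Greenland shark: 718.92 + 754.9696 = 1473.8896 kcal

1473.89 kcal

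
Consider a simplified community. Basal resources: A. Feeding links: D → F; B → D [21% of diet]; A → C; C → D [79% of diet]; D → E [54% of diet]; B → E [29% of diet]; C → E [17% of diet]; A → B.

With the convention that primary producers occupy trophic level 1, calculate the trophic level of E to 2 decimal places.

B: 1 + 1 = 2
C: 1 + 1 = 2
D: 1 + (0.79×2 + 0.21×2) = 3
E: 1 + (0.29×2 + 0.54×3 + 0.17×2) = 3.54
F: 1 + 3 = 4

3.54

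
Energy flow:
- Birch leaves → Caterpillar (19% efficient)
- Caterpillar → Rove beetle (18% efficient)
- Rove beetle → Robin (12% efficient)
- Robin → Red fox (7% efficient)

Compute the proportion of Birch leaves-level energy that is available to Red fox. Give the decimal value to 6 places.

0.000287

Product of link efficiencies: 0.19 × 0.18 × 0.12 × 0.07 = 0.00028728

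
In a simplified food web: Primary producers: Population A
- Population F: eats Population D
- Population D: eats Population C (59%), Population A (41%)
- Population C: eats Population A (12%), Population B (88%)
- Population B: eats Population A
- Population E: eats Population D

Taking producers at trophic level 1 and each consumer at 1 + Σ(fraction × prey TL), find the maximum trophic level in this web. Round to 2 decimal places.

4.11

Population B: 1 + 1 = 2
Population C: 1 + (0.12×1 + 0.88×2) = 2.88
Population D: 1 + (0.59×2.88 + 0.41×1) = 3.1092
Population E: 1 + 3.1092 = 4.1092
Population F: 1 + 3.1092 = 4.1092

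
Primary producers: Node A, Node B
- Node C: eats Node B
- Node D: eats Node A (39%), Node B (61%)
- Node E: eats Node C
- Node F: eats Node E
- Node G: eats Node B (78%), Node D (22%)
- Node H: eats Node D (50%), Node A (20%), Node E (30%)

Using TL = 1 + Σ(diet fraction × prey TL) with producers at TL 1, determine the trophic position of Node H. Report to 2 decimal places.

Node C: 1 + 1 = 2
Node D: 1 + (0.39×1 + 0.61×1) = 2
Node E: 1 + 2 = 3
Node F: 1 + 3 = 4
Node G: 1 + (0.78×1 + 0.22×2) = 2.22
Node H: 1 + (0.5×2 + 0.2×1 + 0.3×3) = 3.1

3.10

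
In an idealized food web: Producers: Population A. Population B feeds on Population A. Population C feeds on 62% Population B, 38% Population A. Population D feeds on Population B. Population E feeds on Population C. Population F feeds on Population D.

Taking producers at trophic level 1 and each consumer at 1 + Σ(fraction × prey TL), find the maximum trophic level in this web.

Population B: 1 + 1 = 2
Population C: 1 + (0.62×2 + 0.38×1) = 2.62
Population D: 1 + 2 = 3
Population E: 1 + 2.62 = 3.62
Population F: 1 + 3 = 4

4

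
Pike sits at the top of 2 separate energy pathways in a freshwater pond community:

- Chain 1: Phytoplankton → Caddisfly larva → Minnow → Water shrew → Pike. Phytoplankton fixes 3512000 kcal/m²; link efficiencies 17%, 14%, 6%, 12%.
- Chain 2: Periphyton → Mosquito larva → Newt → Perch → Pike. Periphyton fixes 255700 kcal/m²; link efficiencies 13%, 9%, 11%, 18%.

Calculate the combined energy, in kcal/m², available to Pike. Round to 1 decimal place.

661.1 kcal/m²

Chain 1: 3512000 × 0.17 × 0.14 × 0.06 × 0.12 = 601.81632 kcal/m²
Chain 2: 255700 × 0.13 × 0.09 × 0.11 × 0.18 = 59.235462 kcal/m²
Total at Pike: 601.81632 + 59.235462 = 661.051782 kcal/m²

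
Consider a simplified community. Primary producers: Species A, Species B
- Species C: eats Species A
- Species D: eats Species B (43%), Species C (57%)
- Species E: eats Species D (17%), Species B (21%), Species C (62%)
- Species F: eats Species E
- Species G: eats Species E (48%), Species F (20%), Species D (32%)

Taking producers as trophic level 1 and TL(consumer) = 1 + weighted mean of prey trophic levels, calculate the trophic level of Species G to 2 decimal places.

3.99

Species C: 1 + 1 = 2
Species D: 1 + (0.43×1 + 0.57×2) = 2.57
Species E: 1 + (0.17×2.57 + 0.21×1 + 0.62×2) = 2.8869
Species F: 1 + 2.8869 = 3.8869
Species G: 1 + (0.48×2.8869 + 0.2×3.8869 + 0.32×2.57) = 3.985492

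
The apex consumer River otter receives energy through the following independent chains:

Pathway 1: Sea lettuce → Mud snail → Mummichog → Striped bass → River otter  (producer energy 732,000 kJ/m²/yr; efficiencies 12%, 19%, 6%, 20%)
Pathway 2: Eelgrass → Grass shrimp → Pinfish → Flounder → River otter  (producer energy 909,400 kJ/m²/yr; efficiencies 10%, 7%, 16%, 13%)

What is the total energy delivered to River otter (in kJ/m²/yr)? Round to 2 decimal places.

332.68 kJ/m²/yr

Pathway 1: 732000 × 0.12 × 0.19 × 0.06 × 0.2 = 200.2752 kJ/m²/yr
Pathway 2: 909400 × 0.1 × 0.07 × 0.16 × 0.13 = 132.40864 kJ/m²/yr
Total at River otter: 200.2752 + 132.40864 = 332.68384 kJ/m²/yr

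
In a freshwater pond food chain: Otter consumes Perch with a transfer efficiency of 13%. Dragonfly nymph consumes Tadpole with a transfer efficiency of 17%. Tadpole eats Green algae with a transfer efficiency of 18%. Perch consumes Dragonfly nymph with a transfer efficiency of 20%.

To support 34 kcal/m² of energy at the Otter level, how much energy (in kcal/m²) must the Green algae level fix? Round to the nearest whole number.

42735 kcal/m²

Cumulative transfer efficiency: 0.18 × 0.17 × 0.2 × 0.13 = 0.0007956
Green algae energy = 34 / 0.0007956 = 42735 kcal/m²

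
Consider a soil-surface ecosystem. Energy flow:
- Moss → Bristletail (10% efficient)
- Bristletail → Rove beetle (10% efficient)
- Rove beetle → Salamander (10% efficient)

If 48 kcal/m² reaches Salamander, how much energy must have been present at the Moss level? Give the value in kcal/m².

Cumulative transfer efficiency: 0.1 × 0.1 × 0.1 = 0.001
Moss energy = 48 / 0.001 = 48000 kcal/m²

48000 kcal/m²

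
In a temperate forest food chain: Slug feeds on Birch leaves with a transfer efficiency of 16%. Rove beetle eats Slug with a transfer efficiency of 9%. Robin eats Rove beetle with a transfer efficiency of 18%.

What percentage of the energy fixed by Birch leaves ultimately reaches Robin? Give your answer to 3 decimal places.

Product of link efficiencies: 0.16 × 0.09 × 0.18 = 0.002592
As a percentage: 0.002592 × 100 = 0.259%

0.259%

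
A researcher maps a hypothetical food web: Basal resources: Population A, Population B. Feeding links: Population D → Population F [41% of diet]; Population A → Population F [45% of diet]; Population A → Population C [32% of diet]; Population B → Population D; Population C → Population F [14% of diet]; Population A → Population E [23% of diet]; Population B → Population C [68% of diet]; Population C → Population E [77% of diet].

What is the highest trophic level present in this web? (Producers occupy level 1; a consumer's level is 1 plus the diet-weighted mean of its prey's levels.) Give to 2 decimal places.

Population C: 1 + (0.68×1 + 0.32×1) = 2
Population D: 1 + 1 = 2
Population E: 1 + (0.23×1 + 0.77×2) = 2.77
Population F: 1 + (0.41×2 + 0.45×1 + 0.14×2) = 2.55

2.77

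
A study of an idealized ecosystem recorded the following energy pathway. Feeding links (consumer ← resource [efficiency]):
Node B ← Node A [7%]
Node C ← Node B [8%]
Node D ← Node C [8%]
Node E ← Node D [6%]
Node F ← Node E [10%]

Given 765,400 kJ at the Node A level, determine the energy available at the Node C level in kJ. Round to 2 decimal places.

4286.24 kJ

Node B: 765400 × 0.07 = 53578 kJ
Node C: 53578 × 0.08 = 4286.24 kJ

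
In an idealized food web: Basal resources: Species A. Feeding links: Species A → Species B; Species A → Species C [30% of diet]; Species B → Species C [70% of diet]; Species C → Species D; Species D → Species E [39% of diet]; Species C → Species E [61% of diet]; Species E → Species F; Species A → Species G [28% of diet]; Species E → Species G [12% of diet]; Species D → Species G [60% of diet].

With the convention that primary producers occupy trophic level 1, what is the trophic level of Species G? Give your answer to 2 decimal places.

3.99

Species B: 1 + 1 = 2
Species C: 1 + (0.3×1 + 0.7×2) = 2.7
Species D: 1 + 2.7 = 3.7
Species E: 1 + (0.39×3.7 + 0.61×2.7) = 4.09
Species F: 1 + 4.09 = 5.09
Species G: 1 + (0.28×1 + 0.12×4.09 + 0.6×3.7) = 3.9908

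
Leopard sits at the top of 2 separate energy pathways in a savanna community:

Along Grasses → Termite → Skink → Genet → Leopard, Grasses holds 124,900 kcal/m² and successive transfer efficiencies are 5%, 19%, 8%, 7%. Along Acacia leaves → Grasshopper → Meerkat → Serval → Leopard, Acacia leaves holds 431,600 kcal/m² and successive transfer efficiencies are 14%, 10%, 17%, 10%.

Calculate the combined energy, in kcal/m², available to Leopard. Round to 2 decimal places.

Via Grasses: 124900 × 0.05 × 0.19 × 0.08 × 0.07 = 6.64468 kcal/m²
Via Acacia leaves: 431600 × 0.14 × 0.1 × 0.17 × 0.1 = 102.7208 kcal/m²
Total at Leopard: 6.64468 + 102.7208 = 109.36548 kcal/m²

109.37 kcal/m²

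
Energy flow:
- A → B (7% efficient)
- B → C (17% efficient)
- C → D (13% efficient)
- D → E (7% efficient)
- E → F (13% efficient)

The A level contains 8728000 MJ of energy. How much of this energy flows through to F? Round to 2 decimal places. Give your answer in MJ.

122.87 MJ

B: 8728000 × 0.07 = 610960 MJ
C: 610960 × 0.17 = 103863.2 MJ
D: 103863.2 × 0.13 = 13502.216 MJ
E: 13502.216 × 0.07 = 945.15512 MJ
F: 945.15512 × 0.13 = 122.8701656 MJ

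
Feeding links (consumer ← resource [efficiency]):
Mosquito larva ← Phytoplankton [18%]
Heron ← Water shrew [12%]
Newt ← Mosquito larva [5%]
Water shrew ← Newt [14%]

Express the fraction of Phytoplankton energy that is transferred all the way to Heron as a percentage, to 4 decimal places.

Product of link efficiencies: 0.18 × 0.05 × 0.14 × 0.12 = 0.0001512
As a percentage: 0.0001512 × 100 = 0.0151%

0.0151%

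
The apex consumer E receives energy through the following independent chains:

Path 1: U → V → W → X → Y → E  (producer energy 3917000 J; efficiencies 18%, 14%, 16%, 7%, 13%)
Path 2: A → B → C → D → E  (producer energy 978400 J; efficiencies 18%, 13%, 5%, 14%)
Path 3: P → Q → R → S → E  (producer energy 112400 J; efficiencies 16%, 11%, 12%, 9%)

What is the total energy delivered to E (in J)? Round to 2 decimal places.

325.35 J

Path 1: 3917000 × 0.18 × 0.14 × 0.16 × 0.07 × 0.13 = 143.7194304 J
Path 2: 978400 × 0.18 × 0.13 × 0.05 × 0.14 = 160.26192 J
Path 3: 112400 × 0.16 × 0.11 × 0.12 × 0.09 = 21.364992 J
Total at E: 143.7194304 + 160.26192 + 21.364992 = 325.3463424 J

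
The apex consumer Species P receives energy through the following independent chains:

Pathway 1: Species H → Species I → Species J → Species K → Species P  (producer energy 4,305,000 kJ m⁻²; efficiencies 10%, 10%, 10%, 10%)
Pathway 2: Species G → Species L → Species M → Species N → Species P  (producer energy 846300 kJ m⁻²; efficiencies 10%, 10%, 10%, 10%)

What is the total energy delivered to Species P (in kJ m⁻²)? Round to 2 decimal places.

Pathway 1: 4305000 × 0.1 × 0.1 × 0.1 × 0.1 = 430.5 kJ m⁻²
Pathway 2: 846300 × 0.1 × 0.1 × 0.1 × 0.1 = 84.63 kJ m⁻²
Total at Species P: 430.5 + 84.63 = 515.13 kJ m⁻²

515.13 kJ m⁻²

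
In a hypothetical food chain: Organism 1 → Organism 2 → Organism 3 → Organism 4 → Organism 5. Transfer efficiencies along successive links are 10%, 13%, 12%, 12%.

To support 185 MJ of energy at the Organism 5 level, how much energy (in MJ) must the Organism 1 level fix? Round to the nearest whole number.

Cumulative transfer efficiency: 0.1 × 0.13 × 0.12 × 0.12 = 0.0001872
Organism 1 energy = 185 / 0.0001872 = 988248 MJ

988248 MJ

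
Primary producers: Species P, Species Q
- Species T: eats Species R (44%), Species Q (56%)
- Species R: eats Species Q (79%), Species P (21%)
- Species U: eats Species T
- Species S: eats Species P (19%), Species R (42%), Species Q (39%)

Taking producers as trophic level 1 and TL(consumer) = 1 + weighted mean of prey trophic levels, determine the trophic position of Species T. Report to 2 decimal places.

2.44

Species R: 1 + (0.79×1 + 0.21×1) = 2
Species S: 1 + (0.19×1 + 0.42×2 + 0.39×1) = 2.42
Species T: 1 + (0.44×2 + 0.56×1) = 2.44
Species U: 1 + 2.44 = 3.44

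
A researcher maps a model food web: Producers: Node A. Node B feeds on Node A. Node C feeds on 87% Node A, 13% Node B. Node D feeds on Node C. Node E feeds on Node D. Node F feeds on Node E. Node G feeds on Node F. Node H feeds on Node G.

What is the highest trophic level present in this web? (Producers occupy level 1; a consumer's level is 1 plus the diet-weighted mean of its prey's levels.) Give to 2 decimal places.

Node B: 1 + 1 = 2
Node C: 1 + (0.87×1 + 0.13×2) = 2.13
Node D: 1 + 2.13 = 3.13
Node E: 1 + 3.13 = 4.13
Node F: 1 + 4.13 = 5.13
Node G: 1 + 5.13 = 6.13
Node H: 1 + 6.13 = 7.13

7.13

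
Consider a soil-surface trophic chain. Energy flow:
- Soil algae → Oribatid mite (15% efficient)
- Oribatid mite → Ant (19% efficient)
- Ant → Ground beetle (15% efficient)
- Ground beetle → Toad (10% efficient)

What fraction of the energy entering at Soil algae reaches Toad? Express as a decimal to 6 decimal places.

0.000428

Product of link efficiencies: 0.15 × 0.19 × 0.15 × 0.1 = 0.0004275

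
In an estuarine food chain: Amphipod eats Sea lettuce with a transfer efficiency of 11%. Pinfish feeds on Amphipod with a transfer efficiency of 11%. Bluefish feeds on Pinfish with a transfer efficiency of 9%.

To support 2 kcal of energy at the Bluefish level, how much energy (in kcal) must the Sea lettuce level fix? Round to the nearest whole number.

Cumulative transfer efficiency: 0.11 × 0.11 × 0.09 = 0.001089
Sea lettuce energy = 2 / 0.001089 = 1837 kcal

1837 kcal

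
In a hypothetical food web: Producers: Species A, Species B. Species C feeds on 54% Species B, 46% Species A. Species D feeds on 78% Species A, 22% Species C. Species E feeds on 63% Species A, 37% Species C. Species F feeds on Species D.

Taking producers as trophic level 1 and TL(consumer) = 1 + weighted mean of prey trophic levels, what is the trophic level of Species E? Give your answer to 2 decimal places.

2.37

Species C: 1 + (0.54×1 + 0.46×1) = 2
Species D: 1 + (0.78×1 + 0.22×2) = 2.22
Species E: 1 + (0.63×1 + 0.37×2) = 2.37
Species F: 1 + 2.22 = 3.22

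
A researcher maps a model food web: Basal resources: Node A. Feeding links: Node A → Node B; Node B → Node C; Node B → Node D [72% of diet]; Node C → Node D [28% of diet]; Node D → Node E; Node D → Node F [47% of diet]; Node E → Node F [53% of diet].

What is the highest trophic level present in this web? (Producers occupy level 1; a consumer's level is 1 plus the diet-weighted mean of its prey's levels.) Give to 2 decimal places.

Node B: 1 + 1 = 2
Node C: 1 + 2 = 3
Node D: 1 + (0.72×2 + 0.28×3) = 3.28
Node E: 1 + 3.28 = 4.28
Node F: 1 + (0.47×3.28 + 0.53×4.28) = 4.81

4.81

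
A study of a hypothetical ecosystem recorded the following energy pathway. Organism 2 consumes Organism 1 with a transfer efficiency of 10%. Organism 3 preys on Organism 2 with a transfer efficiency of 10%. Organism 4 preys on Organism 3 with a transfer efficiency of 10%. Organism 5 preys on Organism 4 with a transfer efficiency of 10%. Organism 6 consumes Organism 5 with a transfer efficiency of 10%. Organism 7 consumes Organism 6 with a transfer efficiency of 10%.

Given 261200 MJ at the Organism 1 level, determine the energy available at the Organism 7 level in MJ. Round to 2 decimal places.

0.26 MJ

Organism 2: 261200 × 0.1 = 26120 MJ
Organism 3: 26120 × 0.1 = 2612 MJ
Organism 4: 2612 × 0.1 = 261.2 MJ
Organism 5: 261.2 × 0.1 = 26.12 MJ
Organism 6: 26.12 × 0.1 = 2.612 MJ
Organism 7: 2.612 × 0.1 = 0.2612 MJ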